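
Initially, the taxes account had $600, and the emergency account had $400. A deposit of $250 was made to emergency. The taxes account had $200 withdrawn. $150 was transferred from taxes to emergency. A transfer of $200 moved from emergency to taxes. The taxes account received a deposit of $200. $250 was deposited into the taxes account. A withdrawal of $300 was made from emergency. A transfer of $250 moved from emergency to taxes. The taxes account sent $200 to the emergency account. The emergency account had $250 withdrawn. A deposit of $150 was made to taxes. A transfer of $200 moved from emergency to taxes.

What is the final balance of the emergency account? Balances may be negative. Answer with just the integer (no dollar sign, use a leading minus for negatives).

Tracking account balances step by step:
Start: taxes=600, emergency=400
Event 1 (deposit 250 to emergency): emergency: 400 + 250 = 650. Balances: taxes=600, emergency=650
Event 2 (withdraw 200 from taxes): taxes: 600 - 200 = 400. Balances: taxes=400, emergency=650
Event 3 (transfer 150 taxes -> emergency): taxes: 400 - 150 = 250, emergency: 650 + 150 = 800. Balances: taxes=250, emergency=800
Event 4 (transfer 200 emergency -> taxes): emergency: 800 - 200 = 600, taxes: 250 + 200 = 450. Balances: taxes=450, emergency=600
Event 5 (deposit 200 to taxes): taxes: 450 + 200 = 650. Balances: taxes=650, emergency=600
Event 6 (deposit 250 to taxes): taxes: 650 + 250 = 900. Balances: taxes=900, emergency=600
Event 7 (withdraw 300 from emergency): emergency: 600 - 300 = 300. Balances: taxes=900, emergency=300
Event 8 (transfer 250 emergency -> taxes): emergency: 300 - 250 = 50, taxes: 900 + 250 = 1150. Balances: taxes=1150, emergency=50
Event 9 (transfer 200 taxes -> emergency): taxes: 1150 - 200 = 950, emergency: 50 + 200 = 250. Balances: taxes=950, emergency=250
Event 10 (withdraw 250 from emergency): emergency: 250 - 250 = 0. Balances: taxes=950, emergency=0
Event 11 (deposit 150 to taxes): taxes: 950 + 150 = 1100. Balances: taxes=1100, emergency=0
Event 12 (transfer 200 emergency -> taxes): emergency: 0 - 200 = -200, taxes: 1100 + 200 = 1300. Balances: taxes=1300, emergency=-200

Final balance of emergency: -200

Answer: -200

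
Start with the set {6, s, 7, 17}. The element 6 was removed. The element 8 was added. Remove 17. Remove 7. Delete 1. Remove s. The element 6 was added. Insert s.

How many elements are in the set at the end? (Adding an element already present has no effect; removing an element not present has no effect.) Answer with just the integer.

Answer: 3

Derivation:
Tracking the set through each operation:
Start: {17, 6, 7, s}
Event 1 (remove 6): removed. Set: {17, 7, s}
Event 2 (add 8): added. Set: {17, 7, 8, s}
Event 3 (remove 17): removed. Set: {7, 8, s}
Event 4 (remove 7): removed. Set: {8, s}
Event 5 (remove 1): not present, no change. Set: {8, s}
Event 6 (remove s): removed. Set: {8}
Event 7 (add 6): added. Set: {6, 8}
Event 8 (add s): added. Set: {6, 8, s}

Final set: {6, 8, s} (size 3)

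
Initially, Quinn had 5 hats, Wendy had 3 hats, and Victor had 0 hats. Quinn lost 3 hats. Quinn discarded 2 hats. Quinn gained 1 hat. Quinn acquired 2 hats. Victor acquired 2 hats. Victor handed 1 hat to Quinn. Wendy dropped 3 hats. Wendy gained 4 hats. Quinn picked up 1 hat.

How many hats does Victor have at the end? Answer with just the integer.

Tracking counts step by step:
Start: Quinn=5, Wendy=3, Victor=0
Event 1 (Quinn -3): Quinn: 5 -> 2. State: Quinn=2, Wendy=3, Victor=0
Event 2 (Quinn -2): Quinn: 2 -> 0. State: Quinn=0, Wendy=3, Victor=0
Event 3 (Quinn +1): Quinn: 0 -> 1. State: Quinn=1, Wendy=3, Victor=0
Event 4 (Quinn +2): Quinn: 1 -> 3. State: Quinn=3, Wendy=3, Victor=0
Event 5 (Victor +2): Victor: 0 -> 2. State: Quinn=3, Wendy=3, Victor=2
Event 6 (Victor -> Quinn, 1): Victor: 2 -> 1, Quinn: 3 -> 4. State: Quinn=4, Wendy=3, Victor=1
Event 7 (Wendy -3): Wendy: 3 -> 0. State: Quinn=4, Wendy=0, Victor=1
Event 8 (Wendy +4): Wendy: 0 -> 4. State: Quinn=4, Wendy=4, Victor=1
Event 9 (Quinn +1): Quinn: 4 -> 5. State: Quinn=5, Wendy=4, Victor=1

Victor's final count: 1

Answer: 1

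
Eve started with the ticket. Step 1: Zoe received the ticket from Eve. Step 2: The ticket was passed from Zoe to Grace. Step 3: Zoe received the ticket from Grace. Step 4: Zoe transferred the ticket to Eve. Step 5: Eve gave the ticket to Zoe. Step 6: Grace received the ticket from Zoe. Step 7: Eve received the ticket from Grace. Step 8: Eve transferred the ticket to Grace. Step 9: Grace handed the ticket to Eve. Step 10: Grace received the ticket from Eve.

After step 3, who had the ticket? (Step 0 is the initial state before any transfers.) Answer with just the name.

Tracking the ticket holder through step 3:
After step 0 (start): Eve
After step 1: Zoe
After step 2: Grace
After step 3: Zoe

At step 3, the holder is Zoe.

Answer: Zoe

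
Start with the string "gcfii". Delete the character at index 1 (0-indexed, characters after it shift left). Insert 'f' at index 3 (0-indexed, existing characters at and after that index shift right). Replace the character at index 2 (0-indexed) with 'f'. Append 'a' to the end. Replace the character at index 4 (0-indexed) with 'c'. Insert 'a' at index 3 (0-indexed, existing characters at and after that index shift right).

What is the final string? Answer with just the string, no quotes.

Answer: gffafca

Derivation:
Applying each edit step by step:
Start: "gcfii"
Op 1 (delete idx 1 = 'c'): "gcfii" -> "gfii"
Op 2 (insert 'f' at idx 3): "gfii" -> "gfifi"
Op 3 (replace idx 2: 'i' -> 'f'): "gfifi" -> "gfffi"
Op 4 (append 'a'): "gfffi" -> "gfffia"
Op 5 (replace idx 4: 'i' -> 'c'): "gfffia" -> "gfffca"
Op 6 (insert 'a' at idx 3): "gfffca" -> "gffafca"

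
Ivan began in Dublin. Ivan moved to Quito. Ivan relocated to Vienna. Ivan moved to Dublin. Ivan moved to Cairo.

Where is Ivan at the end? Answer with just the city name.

Answer: Cairo

Derivation:
Tracking Ivan's location:
Start: Ivan is in Dublin.
After move 1: Dublin -> Quito. Ivan is in Quito.
After move 2: Quito -> Vienna. Ivan is in Vienna.
After move 3: Vienna -> Dublin. Ivan is in Dublin.
After move 4: Dublin -> Cairo. Ivan is in Cairo.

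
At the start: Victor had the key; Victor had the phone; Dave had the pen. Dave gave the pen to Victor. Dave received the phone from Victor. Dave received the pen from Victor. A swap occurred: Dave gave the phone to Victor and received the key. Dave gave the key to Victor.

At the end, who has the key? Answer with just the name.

Answer: Victor

Derivation:
Tracking all object holders:
Start: key:Victor, phone:Victor, pen:Dave
Event 1 (give pen: Dave -> Victor). State: key:Victor, phone:Victor, pen:Victor
Event 2 (give phone: Victor -> Dave). State: key:Victor, phone:Dave, pen:Victor
Event 3 (give pen: Victor -> Dave). State: key:Victor, phone:Dave, pen:Dave
Event 4 (swap phone<->key: now phone:Victor, key:Dave). State: key:Dave, phone:Victor, pen:Dave
Event 5 (give key: Dave -> Victor). State: key:Victor, phone:Victor, pen:Dave

Final state: key:Victor, phone:Victor, pen:Dave
The key is held by Victor.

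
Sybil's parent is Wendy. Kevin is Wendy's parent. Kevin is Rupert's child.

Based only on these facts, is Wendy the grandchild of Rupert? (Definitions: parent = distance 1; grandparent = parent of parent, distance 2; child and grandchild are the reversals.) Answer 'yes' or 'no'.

Reconstructing the parent chain from the given facts:
  Rupert -> Kevin -> Wendy -> Sybil
(each arrow means 'parent of the next')
Positions in the chain (0 = top):
  position of Rupert: 0
  position of Kevin: 1
  position of Wendy: 2
  position of Sybil: 3

Wendy is at position 2, Rupert is at position 0; signed distance (j - i) = -2.
'grandchild' requires j - i = -2. Actual distance is -2, so the relation HOLDS.

Answer: yes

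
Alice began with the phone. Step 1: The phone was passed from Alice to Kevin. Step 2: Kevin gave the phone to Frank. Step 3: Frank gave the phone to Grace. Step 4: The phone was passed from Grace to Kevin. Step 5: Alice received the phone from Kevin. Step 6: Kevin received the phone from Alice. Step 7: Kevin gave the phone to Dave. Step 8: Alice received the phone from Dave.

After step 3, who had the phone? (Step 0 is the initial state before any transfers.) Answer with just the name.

Answer: Grace

Derivation:
Tracking the phone holder through step 3:
After step 0 (start): Alice
After step 1: Kevin
After step 2: Frank
After step 3: Grace

At step 3, the holder is Grace.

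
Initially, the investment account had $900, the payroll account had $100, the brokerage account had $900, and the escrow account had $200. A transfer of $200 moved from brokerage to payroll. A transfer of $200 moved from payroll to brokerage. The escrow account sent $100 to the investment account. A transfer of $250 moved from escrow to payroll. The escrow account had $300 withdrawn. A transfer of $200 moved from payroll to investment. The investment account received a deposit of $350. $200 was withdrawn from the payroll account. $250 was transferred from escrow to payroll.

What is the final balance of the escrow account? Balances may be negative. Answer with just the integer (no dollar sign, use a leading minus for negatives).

Tracking account balances step by step:
Start: investment=900, payroll=100, brokerage=900, escrow=200
Event 1 (transfer 200 brokerage -> payroll): brokerage: 900 - 200 = 700, payroll: 100 + 200 = 300. Balances: investment=900, payroll=300, brokerage=700, escrow=200
Event 2 (transfer 200 payroll -> brokerage): payroll: 300 - 200 = 100, brokerage: 700 + 200 = 900. Balances: investment=900, payroll=100, brokerage=900, escrow=200
Event 3 (transfer 100 escrow -> investment): escrow: 200 - 100 = 100, investment: 900 + 100 = 1000. Balances: investment=1000, payroll=100, brokerage=900, escrow=100
Event 4 (transfer 250 escrow -> payroll): escrow: 100 - 250 = -150, payroll: 100 + 250 = 350. Balances: investment=1000, payroll=350, brokerage=900, escrow=-150
Event 5 (withdraw 300 from escrow): escrow: -150 - 300 = -450. Balances: investment=1000, payroll=350, brokerage=900, escrow=-450
Event 6 (transfer 200 payroll -> investment): payroll: 350 - 200 = 150, investment: 1000 + 200 = 1200. Balances: investment=1200, payroll=150, brokerage=900, escrow=-450
Event 7 (deposit 350 to investment): investment: 1200 + 350 = 1550. Balances: investment=1550, payroll=150, brokerage=900, escrow=-450
Event 8 (withdraw 200 from payroll): payroll: 150 - 200 = -50. Balances: investment=1550, payroll=-50, brokerage=900, escrow=-450
Event 9 (transfer 250 escrow -> payroll): escrow: -450 - 250 = -700, payroll: -50 + 250 = 200. Balances: investment=1550, payroll=200, brokerage=900, escrow=-700

Final balance of escrow: -700

Answer: -700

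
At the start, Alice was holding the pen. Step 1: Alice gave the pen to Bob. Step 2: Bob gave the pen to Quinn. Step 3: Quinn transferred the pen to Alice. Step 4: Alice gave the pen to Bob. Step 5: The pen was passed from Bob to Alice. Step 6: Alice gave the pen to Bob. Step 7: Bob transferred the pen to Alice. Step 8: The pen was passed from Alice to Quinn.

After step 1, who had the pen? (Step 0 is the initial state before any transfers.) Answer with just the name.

Answer: Bob

Derivation:
Tracking the pen holder through step 1:
After step 0 (start): Alice
After step 1: Bob

At step 1, the holder is Bob.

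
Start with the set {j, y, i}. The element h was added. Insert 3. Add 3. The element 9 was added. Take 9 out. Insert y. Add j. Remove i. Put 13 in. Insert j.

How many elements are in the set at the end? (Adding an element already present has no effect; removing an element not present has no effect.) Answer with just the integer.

Answer: 5

Derivation:
Tracking the set through each operation:
Start: {i, j, y}
Event 1 (add h): added. Set: {h, i, j, y}
Event 2 (add 3): added. Set: {3, h, i, j, y}
Event 3 (add 3): already present, no change. Set: {3, h, i, j, y}
Event 4 (add 9): added. Set: {3, 9, h, i, j, y}
Event 5 (remove 9): removed. Set: {3, h, i, j, y}
Event 6 (add y): already present, no change. Set: {3, h, i, j, y}
Event 7 (add j): already present, no change. Set: {3, h, i, j, y}
Event 8 (remove i): removed. Set: {3, h, j, y}
Event 9 (add 13): added. Set: {13, 3, h, j, y}
Event 10 (add j): already present, no change. Set: {13, 3, h, j, y}

Final set: {13, 3, h, j, y} (size 5)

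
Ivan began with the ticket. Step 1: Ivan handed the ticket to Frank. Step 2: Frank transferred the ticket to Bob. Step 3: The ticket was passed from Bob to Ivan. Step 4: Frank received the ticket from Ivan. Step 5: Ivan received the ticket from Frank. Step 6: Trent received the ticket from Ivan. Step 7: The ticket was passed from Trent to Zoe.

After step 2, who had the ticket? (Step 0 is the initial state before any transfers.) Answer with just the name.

Tracking the ticket holder through step 2:
After step 0 (start): Ivan
After step 1: Frank
After step 2: Bob

At step 2, the holder is Bob.

Answer: Bob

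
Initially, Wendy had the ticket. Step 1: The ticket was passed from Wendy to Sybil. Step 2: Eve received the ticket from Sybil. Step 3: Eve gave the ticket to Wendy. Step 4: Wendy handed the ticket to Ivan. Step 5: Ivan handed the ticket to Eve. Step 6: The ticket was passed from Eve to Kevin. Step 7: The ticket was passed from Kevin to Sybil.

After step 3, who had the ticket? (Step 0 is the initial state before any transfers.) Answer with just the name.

Tracking the ticket holder through step 3:
After step 0 (start): Wendy
After step 1: Sybil
After step 2: Eve
After step 3: Wendy

At step 3, the holder is Wendy.

Answer: Wendy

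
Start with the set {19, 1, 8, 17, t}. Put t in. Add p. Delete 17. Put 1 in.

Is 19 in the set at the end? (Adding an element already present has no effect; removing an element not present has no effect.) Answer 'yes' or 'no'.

Answer: yes

Derivation:
Tracking the set through each operation:
Start: {1, 17, 19, 8, t}
Event 1 (add t): already present, no change. Set: {1, 17, 19, 8, t}
Event 2 (add p): added. Set: {1, 17, 19, 8, p, t}
Event 3 (remove 17): removed. Set: {1, 19, 8, p, t}
Event 4 (add 1): already present, no change. Set: {1, 19, 8, p, t}

Final set: {1, 19, 8, p, t} (size 5)
19 is in the final set.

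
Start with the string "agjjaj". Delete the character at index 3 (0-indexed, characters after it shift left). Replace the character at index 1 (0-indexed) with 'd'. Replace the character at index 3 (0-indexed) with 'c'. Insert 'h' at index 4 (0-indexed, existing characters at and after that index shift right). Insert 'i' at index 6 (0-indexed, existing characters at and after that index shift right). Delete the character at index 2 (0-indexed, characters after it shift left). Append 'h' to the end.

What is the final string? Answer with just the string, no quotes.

Applying each edit step by step:
Start: "agjjaj"
Op 1 (delete idx 3 = 'j'): "agjjaj" -> "agjaj"
Op 2 (replace idx 1: 'g' -> 'd'): "agjaj" -> "adjaj"
Op 3 (replace idx 3: 'a' -> 'c'): "adjaj" -> "adjcj"
Op 4 (insert 'h' at idx 4): "adjcj" -> "adjchj"
Op 5 (insert 'i' at idx 6): "adjchj" -> "adjchji"
Op 6 (delete idx 2 = 'j'): "adjchji" -> "adchji"
Op 7 (append 'h'): "adchji" -> "adchjih"

Answer: adchjih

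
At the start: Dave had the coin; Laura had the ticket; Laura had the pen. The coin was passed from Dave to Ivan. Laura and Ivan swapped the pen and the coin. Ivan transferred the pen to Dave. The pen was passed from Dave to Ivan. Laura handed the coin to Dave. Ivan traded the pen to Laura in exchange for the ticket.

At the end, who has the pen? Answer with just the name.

Tracking all object holders:
Start: coin:Dave, ticket:Laura, pen:Laura
Event 1 (give coin: Dave -> Ivan). State: coin:Ivan, ticket:Laura, pen:Laura
Event 2 (swap pen<->coin: now pen:Ivan, coin:Laura). State: coin:Laura, ticket:Laura, pen:Ivan
Event 3 (give pen: Ivan -> Dave). State: coin:Laura, ticket:Laura, pen:Dave
Event 4 (give pen: Dave -> Ivan). State: coin:Laura, ticket:Laura, pen:Ivan
Event 5 (give coin: Laura -> Dave). State: coin:Dave, ticket:Laura, pen:Ivan
Event 6 (swap pen<->ticket: now pen:Laura, ticket:Ivan). State: coin:Dave, ticket:Ivan, pen:Laura

Final state: coin:Dave, ticket:Ivan, pen:Laura
The pen is held by Laura.

Answer: Laura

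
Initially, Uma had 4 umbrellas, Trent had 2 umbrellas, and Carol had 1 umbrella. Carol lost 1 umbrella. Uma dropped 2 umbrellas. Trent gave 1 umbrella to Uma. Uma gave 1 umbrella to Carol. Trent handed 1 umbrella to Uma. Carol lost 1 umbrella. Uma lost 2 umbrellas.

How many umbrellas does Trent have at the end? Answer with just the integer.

Tracking counts step by step:
Start: Uma=4, Trent=2, Carol=1
Event 1 (Carol -1): Carol: 1 -> 0. State: Uma=4, Trent=2, Carol=0
Event 2 (Uma -2): Uma: 4 -> 2. State: Uma=2, Trent=2, Carol=0
Event 3 (Trent -> Uma, 1): Trent: 2 -> 1, Uma: 2 -> 3. State: Uma=3, Trent=1, Carol=0
Event 4 (Uma -> Carol, 1): Uma: 3 -> 2, Carol: 0 -> 1. State: Uma=2, Trent=1, Carol=1
Event 5 (Trent -> Uma, 1): Trent: 1 -> 0, Uma: 2 -> 3. State: Uma=3, Trent=0, Carol=1
Event 6 (Carol -1): Carol: 1 -> 0. State: Uma=3, Trent=0, Carol=0
Event 7 (Uma -2): Uma: 3 -> 1. State: Uma=1, Trent=0, Carol=0

Trent's final count: 0

Answer: 0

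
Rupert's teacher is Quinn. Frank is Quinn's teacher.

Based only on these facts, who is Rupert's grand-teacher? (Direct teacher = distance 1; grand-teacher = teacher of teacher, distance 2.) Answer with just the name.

Answer: Frank

Derivation:
Reconstructing the teacher chain from the given facts:
  Frank -> Quinn -> Rupert
(each arrow means 'teacher of the next')
Positions in the chain (0 = top):
  position of Frank: 0
  position of Quinn: 1
  position of Rupert: 2

Rupert is at position 2; the grand-teacher is 2 steps up the chain, i.e. position 0: Frank.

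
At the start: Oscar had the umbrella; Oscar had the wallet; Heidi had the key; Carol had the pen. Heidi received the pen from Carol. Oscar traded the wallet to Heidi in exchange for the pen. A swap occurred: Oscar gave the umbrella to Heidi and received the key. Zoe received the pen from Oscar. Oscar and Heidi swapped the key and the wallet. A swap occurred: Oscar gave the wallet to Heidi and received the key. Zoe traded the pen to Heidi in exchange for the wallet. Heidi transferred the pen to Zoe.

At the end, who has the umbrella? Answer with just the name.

Tracking all object holders:
Start: umbrella:Oscar, wallet:Oscar, key:Heidi, pen:Carol
Event 1 (give pen: Carol -> Heidi). State: umbrella:Oscar, wallet:Oscar, key:Heidi, pen:Heidi
Event 2 (swap wallet<->pen: now wallet:Heidi, pen:Oscar). State: umbrella:Oscar, wallet:Heidi, key:Heidi, pen:Oscar
Event 3 (swap umbrella<->key: now umbrella:Heidi, key:Oscar). State: umbrella:Heidi, wallet:Heidi, key:Oscar, pen:Oscar
Event 4 (give pen: Oscar -> Zoe). State: umbrella:Heidi, wallet:Heidi, key:Oscar, pen:Zoe
Event 5 (swap key<->wallet: now key:Heidi, wallet:Oscar). State: umbrella:Heidi, wallet:Oscar, key:Heidi, pen:Zoe
Event 6 (swap wallet<->key: now wallet:Heidi, key:Oscar). State: umbrella:Heidi, wallet:Heidi, key:Oscar, pen:Zoe
Event 7 (swap pen<->wallet: now pen:Heidi, wallet:Zoe). State: umbrella:Heidi, wallet:Zoe, key:Oscar, pen:Heidi
Event 8 (give pen: Heidi -> Zoe). State: umbrella:Heidi, wallet:Zoe, key:Oscar, pen:Zoe

Final state: umbrella:Heidi, wallet:Zoe, key:Oscar, pen:Zoe
The umbrella is held by Heidi.

Answer: Heidi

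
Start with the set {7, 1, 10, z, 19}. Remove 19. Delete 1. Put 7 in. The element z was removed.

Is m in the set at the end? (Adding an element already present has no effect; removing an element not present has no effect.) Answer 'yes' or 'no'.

Answer: no

Derivation:
Tracking the set through each operation:
Start: {1, 10, 19, 7, z}
Event 1 (remove 19): removed. Set: {1, 10, 7, z}
Event 2 (remove 1): removed. Set: {10, 7, z}
Event 3 (add 7): already present, no change. Set: {10, 7, z}
Event 4 (remove z): removed. Set: {10, 7}

Final set: {10, 7} (size 2)
m is NOT in the final set.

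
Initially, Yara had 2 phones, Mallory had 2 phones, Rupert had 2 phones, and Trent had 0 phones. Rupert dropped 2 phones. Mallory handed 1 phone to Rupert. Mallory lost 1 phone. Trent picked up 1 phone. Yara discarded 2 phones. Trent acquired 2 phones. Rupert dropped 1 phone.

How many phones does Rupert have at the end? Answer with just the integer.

Answer: 0

Derivation:
Tracking counts step by step:
Start: Yara=2, Mallory=2, Rupert=2, Trent=0
Event 1 (Rupert -2): Rupert: 2 -> 0. State: Yara=2, Mallory=2, Rupert=0, Trent=0
Event 2 (Mallory -> Rupert, 1): Mallory: 2 -> 1, Rupert: 0 -> 1. State: Yara=2, Mallory=1, Rupert=1, Trent=0
Event 3 (Mallory -1): Mallory: 1 -> 0. State: Yara=2, Mallory=0, Rupert=1, Trent=0
Event 4 (Trent +1): Trent: 0 -> 1. State: Yara=2, Mallory=0, Rupert=1, Trent=1
Event 5 (Yara -2): Yara: 2 -> 0. State: Yara=0, Mallory=0, Rupert=1, Trent=1
Event 6 (Trent +2): Trent: 1 -> 3. State: Yara=0, Mallory=0, Rupert=1, Trent=3
Event 7 (Rupert -1): Rupert: 1 -> 0. State: Yara=0, Mallory=0, Rupert=0, Trent=3

Rupert's final count: 0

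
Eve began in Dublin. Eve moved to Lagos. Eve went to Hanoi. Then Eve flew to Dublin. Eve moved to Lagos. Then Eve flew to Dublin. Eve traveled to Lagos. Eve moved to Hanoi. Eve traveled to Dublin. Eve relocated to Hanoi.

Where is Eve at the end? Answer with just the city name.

Tracking Eve's location:
Start: Eve is in Dublin.
After move 1: Dublin -> Lagos. Eve is in Lagos.
After move 2: Lagos -> Hanoi. Eve is in Hanoi.
After move 3: Hanoi -> Dublin. Eve is in Dublin.
After move 4: Dublin -> Lagos. Eve is in Lagos.
After move 5: Lagos -> Dublin. Eve is in Dublin.
After move 6: Dublin -> Lagos. Eve is in Lagos.
After move 7: Lagos -> Hanoi. Eve is in Hanoi.
After move 8: Hanoi -> Dublin. Eve is in Dublin.
After move 9: Dublin -> Hanoi. Eve is in Hanoi.

Answer: Hanoi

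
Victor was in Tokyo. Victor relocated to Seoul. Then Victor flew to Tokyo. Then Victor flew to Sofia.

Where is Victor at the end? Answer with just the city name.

Answer: Sofia

Derivation:
Tracking Victor's location:
Start: Victor is in Tokyo.
After move 1: Tokyo -> Seoul. Victor is in Seoul.
After move 2: Seoul -> Tokyo. Victor is in Tokyo.
After move 3: Tokyo -> Sofia. Victor is in Sofia.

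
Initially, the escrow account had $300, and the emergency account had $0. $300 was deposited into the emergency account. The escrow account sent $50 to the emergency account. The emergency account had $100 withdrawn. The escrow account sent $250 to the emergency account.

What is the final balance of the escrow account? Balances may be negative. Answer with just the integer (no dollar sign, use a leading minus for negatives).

Answer: 0

Derivation:
Tracking account balances step by step:
Start: escrow=300, emergency=0
Event 1 (deposit 300 to emergency): emergency: 0 + 300 = 300. Balances: escrow=300, emergency=300
Event 2 (transfer 50 escrow -> emergency): escrow: 300 - 50 = 250, emergency: 300 + 50 = 350. Balances: escrow=250, emergency=350
Event 3 (withdraw 100 from emergency): emergency: 350 - 100 = 250. Balances: escrow=250, emergency=250
Event 4 (transfer 250 escrow -> emergency): escrow: 250 - 250 = 0, emergency: 250 + 250 = 500. Balances: escrow=0, emergency=500

Final balance of escrow: 0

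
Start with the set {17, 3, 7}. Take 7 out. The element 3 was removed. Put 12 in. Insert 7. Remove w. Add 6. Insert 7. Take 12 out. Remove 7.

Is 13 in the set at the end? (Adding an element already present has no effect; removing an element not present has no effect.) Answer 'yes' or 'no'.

Answer: no

Derivation:
Tracking the set through each operation:
Start: {17, 3, 7}
Event 1 (remove 7): removed. Set: {17, 3}
Event 2 (remove 3): removed. Set: {17}
Event 3 (add 12): added. Set: {12, 17}
Event 4 (add 7): added. Set: {12, 17, 7}
Event 5 (remove w): not present, no change. Set: {12, 17, 7}
Event 6 (add 6): added. Set: {12, 17, 6, 7}
Event 7 (add 7): already present, no change. Set: {12, 17, 6, 7}
Event 8 (remove 12): removed. Set: {17, 6, 7}
Event 9 (remove 7): removed. Set: {17, 6}

Final set: {17, 6} (size 2)
13 is NOT in the final set.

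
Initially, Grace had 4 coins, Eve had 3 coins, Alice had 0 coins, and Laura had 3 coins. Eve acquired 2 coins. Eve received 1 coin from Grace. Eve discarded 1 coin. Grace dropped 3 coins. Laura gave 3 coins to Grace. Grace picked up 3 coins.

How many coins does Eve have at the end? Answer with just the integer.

Tracking counts step by step:
Start: Grace=4, Eve=3, Alice=0, Laura=3
Event 1 (Eve +2): Eve: 3 -> 5. State: Grace=4, Eve=5, Alice=0, Laura=3
Event 2 (Grace -> Eve, 1): Grace: 4 -> 3, Eve: 5 -> 6. State: Grace=3, Eve=6, Alice=0, Laura=3
Event 3 (Eve -1): Eve: 6 -> 5. State: Grace=3, Eve=5, Alice=0, Laura=3
Event 4 (Grace -3): Grace: 3 -> 0. State: Grace=0, Eve=5, Alice=0, Laura=3
Event 5 (Laura -> Grace, 3): Laura: 3 -> 0, Grace: 0 -> 3. State: Grace=3, Eve=5, Alice=0, Laura=0
Event 6 (Grace +3): Grace: 3 -> 6. State: Grace=6, Eve=5, Alice=0, Laura=0

Eve's final count: 5

Answer: 5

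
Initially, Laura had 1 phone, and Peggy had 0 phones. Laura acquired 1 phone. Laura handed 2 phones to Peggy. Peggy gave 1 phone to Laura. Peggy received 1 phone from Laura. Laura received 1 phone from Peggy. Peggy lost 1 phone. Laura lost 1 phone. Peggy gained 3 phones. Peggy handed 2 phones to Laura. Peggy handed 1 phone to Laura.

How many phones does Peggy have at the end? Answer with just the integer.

Answer: 0

Derivation:
Tracking counts step by step:
Start: Laura=1, Peggy=0
Event 1 (Laura +1): Laura: 1 -> 2. State: Laura=2, Peggy=0
Event 2 (Laura -> Peggy, 2): Laura: 2 -> 0, Peggy: 0 -> 2. State: Laura=0, Peggy=2
Event 3 (Peggy -> Laura, 1): Peggy: 2 -> 1, Laura: 0 -> 1. State: Laura=1, Peggy=1
Event 4 (Laura -> Peggy, 1): Laura: 1 -> 0, Peggy: 1 -> 2. State: Laura=0, Peggy=2
Event 5 (Peggy -> Laura, 1): Peggy: 2 -> 1, Laura: 0 -> 1. State: Laura=1, Peggy=1
Event 6 (Peggy -1): Peggy: 1 -> 0. State: Laura=1, Peggy=0
Event 7 (Laura -1): Laura: 1 -> 0. State: Laura=0, Peggy=0
Event 8 (Peggy +3): Peggy: 0 -> 3. State: Laura=0, Peggy=3
Event 9 (Peggy -> Laura, 2): Peggy: 3 -> 1, Laura: 0 -> 2. State: Laura=2, Peggy=1
Event 10 (Peggy -> Laura, 1): Peggy: 1 -> 0, Laura: 2 -> 3. State: Laura=3, Peggy=0

Peggy's final count: 0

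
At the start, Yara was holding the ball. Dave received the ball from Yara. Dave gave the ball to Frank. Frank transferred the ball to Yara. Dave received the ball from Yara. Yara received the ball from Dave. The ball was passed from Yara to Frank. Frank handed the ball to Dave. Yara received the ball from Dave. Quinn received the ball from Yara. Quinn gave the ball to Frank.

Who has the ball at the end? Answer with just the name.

Answer: Frank

Derivation:
Tracking the ball through each event:
Start: Yara has the ball.
After event 1: Dave has the ball.
After event 2: Frank has the ball.
After event 3: Yara has the ball.
After event 4: Dave has the ball.
After event 5: Yara has the ball.
After event 6: Frank has the ball.
After event 7: Dave has the ball.
After event 8: Yara has the ball.
After event 9: Quinn has the ball.
After event 10: Frank has the ball.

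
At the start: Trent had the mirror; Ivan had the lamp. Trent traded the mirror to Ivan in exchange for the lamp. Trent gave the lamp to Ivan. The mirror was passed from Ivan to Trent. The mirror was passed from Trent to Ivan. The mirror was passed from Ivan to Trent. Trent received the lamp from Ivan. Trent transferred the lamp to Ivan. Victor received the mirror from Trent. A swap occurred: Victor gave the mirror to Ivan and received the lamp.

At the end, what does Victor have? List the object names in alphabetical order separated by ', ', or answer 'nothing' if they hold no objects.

Tracking all object holders:
Start: mirror:Trent, lamp:Ivan
Event 1 (swap mirror<->lamp: now mirror:Ivan, lamp:Trent). State: mirror:Ivan, lamp:Trent
Event 2 (give lamp: Trent -> Ivan). State: mirror:Ivan, lamp:Ivan
Event 3 (give mirror: Ivan -> Trent). State: mirror:Trent, lamp:Ivan
Event 4 (give mirror: Trent -> Ivan). State: mirror:Ivan, lamp:Ivan
Event 5 (give mirror: Ivan -> Trent). State: mirror:Trent, lamp:Ivan
Event 6 (give lamp: Ivan -> Trent). State: mirror:Trent, lamp:Trent
Event 7 (give lamp: Trent -> Ivan). State: mirror:Trent, lamp:Ivan
Event 8 (give mirror: Trent -> Victor). State: mirror:Victor, lamp:Ivan
Event 9 (swap mirror<->lamp: now mirror:Ivan, lamp:Victor). State: mirror:Ivan, lamp:Victor

Final state: mirror:Ivan, lamp:Victor
Victor holds: lamp.

Answer: lamp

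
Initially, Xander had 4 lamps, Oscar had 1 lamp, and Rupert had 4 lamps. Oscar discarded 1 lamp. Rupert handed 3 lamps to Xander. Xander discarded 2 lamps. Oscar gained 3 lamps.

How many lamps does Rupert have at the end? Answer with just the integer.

Answer: 1

Derivation:
Tracking counts step by step:
Start: Xander=4, Oscar=1, Rupert=4
Event 1 (Oscar -1): Oscar: 1 -> 0. State: Xander=4, Oscar=0, Rupert=4
Event 2 (Rupert -> Xander, 3): Rupert: 4 -> 1, Xander: 4 -> 7. State: Xander=7, Oscar=0, Rupert=1
Event 3 (Xander -2): Xander: 7 -> 5. State: Xander=5, Oscar=0, Rupert=1
Event 4 (Oscar +3): Oscar: 0 -> 3. State: Xander=5, Oscar=3, Rupert=1

Rupert's final count: 1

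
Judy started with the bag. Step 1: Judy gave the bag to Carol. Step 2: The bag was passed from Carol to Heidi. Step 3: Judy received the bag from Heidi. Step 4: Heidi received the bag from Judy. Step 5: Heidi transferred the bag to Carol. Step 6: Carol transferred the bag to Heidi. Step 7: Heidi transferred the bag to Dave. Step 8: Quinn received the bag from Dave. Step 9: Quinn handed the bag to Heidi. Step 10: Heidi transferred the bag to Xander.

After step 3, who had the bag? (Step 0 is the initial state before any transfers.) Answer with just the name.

Tracking the bag holder through step 3:
After step 0 (start): Judy
After step 1: Carol
After step 2: Heidi
After step 3: Judy

At step 3, the holder is Judy.

Answer: Judy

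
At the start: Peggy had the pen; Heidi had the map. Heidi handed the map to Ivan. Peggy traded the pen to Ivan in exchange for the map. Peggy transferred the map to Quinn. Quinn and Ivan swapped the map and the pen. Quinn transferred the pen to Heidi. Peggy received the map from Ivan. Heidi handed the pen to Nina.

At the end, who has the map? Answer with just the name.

Answer: Peggy

Derivation:
Tracking all object holders:
Start: pen:Peggy, map:Heidi
Event 1 (give map: Heidi -> Ivan). State: pen:Peggy, map:Ivan
Event 2 (swap pen<->map: now pen:Ivan, map:Peggy). State: pen:Ivan, map:Peggy
Event 3 (give map: Peggy -> Quinn). State: pen:Ivan, map:Quinn
Event 4 (swap map<->pen: now map:Ivan, pen:Quinn). State: pen:Quinn, map:Ivan
Event 5 (give pen: Quinn -> Heidi). State: pen:Heidi, map:Ivan
Event 6 (give map: Ivan -> Peggy). State: pen:Heidi, map:Peggy
Event 7 (give pen: Heidi -> Nina). State: pen:Nina, map:Peggy

Final state: pen:Nina, map:Peggy
The map is held by Peggy.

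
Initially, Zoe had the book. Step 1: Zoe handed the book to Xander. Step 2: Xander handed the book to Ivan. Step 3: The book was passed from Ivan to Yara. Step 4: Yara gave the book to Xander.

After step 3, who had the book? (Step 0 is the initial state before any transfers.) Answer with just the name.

Tracking the book holder through step 3:
After step 0 (start): Zoe
After step 1: Xander
After step 2: Ivan
After step 3: Yara

At step 3, the holder is Yara.

Answer: Yara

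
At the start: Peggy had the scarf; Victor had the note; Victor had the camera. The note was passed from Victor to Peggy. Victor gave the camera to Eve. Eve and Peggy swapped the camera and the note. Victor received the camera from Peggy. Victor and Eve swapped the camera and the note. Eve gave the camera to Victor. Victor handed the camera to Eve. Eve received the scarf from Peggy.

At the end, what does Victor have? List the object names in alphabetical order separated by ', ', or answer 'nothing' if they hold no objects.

Tracking all object holders:
Start: scarf:Peggy, note:Victor, camera:Victor
Event 1 (give note: Victor -> Peggy). State: scarf:Peggy, note:Peggy, camera:Victor
Event 2 (give camera: Victor -> Eve). State: scarf:Peggy, note:Peggy, camera:Eve
Event 3 (swap camera<->note: now camera:Peggy, note:Eve). State: scarf:Peggy, note:Eve, camera:Peggy
Event 4 (give camera: Peggy -> Victor). State: scarf:Peggy, note:Eve, camera:Victor
Event 5 (swap camera<->note: now camera:Eve, note:Victor). State: scarf:Peggy, note:Victor, camera:Eve
Event 6 (give camera: Eve -> Victor). State: scarf:Peggy, note:Victor, camera:Victor
Event 7 (give camera: Victor -> Eve). State: scarf:Peggy, note:Victor, camera:Eve
Event 8 (give scarf: Peggy -> Eve). State: scarf:Eve, note:Victor, camera:Eve

Final state: scarf:Eve, note:Victor, camera:Eve
Victor holds: note.

Answer: note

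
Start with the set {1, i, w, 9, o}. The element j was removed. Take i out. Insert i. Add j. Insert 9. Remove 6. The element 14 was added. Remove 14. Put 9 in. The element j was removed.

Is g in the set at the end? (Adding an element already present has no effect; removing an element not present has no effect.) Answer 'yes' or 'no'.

Answer: no

Derivation:
Tracking the set through each operation:
Start: {1, 9, i, o, w}
Event 1 (remove j): not present, no change. Set: {1, 9, i, o, w}
Event 2 (remove i): removed. Set: {1, 9, o, w}
Event 3 (add i): added. Set: {1, 9, i, o, w}
Event 4 (add j): added. Set: {1, 9, i, j, o, w}
Event 5 (add 9): already present, no change. Set: {1, 9, i, j, o, w}
Event 6 (remove 6): not present, no change. Set: {1, 9, i, j, o, w}
Event 7 (add 14): added. Set: {1, 14, 9, i, j, o, w}
Event 8 (remove 14): removed. Set: {1, 9, i, j, o, w}
Event 9 (add 9): already present, no change. Set: {1, 9, i, j, o, w}
Event 10 (remove j): removed. Set: {1, 9, i, o, w}

Final set: {1, 9, i, o, w} (size 5)
g is NOT in the final set.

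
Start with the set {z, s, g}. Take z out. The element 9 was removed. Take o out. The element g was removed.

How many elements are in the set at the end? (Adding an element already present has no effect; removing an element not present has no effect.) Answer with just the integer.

Answer: 1

Derivation:
Tracking the set through each operation:
Start: {g, s, z}
Event 1 (remove z): removed. Set: {g, s}
Event 2 (remove 9): not present, no change. Set: {g, s}
Event 3 (remove o): not present, no change. Set: {g, s}
Event 4 (remove g): removed. Set: {s}

Final set: {s} (size 1)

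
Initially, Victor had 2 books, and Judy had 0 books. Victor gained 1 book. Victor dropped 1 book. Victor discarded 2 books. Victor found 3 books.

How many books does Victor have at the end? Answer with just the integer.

Tracking counts step by step:
Start: Victor=2, Judy=0
Event 1 (Victor +1): Victor: 2 -> 3. State: Victor=3, Judy=0
Event 2 (Victor -1): Victor: 3 -> 2. State: Victor=2, Judy=0
Event 3 (Victor -2): Victor: 2 -> 0. State: Victor=0, Judy=0
Event 4 (Victor +3): Victor: 0 -> 3. State: Victor=3, Judy=0

Victor's final count: 3

Answer: 3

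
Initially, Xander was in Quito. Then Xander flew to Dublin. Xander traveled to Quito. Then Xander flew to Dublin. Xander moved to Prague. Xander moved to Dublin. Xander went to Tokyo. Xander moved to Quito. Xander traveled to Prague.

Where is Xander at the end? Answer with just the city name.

Tracking Xander's location:
Start: Xander is in Quito.
After move 1: Quito -> Dublin. Xander is in Dublin.
After move 2: Dublin -> Quito. Xander is in Quito.
After move 3: Quito -> Dublin. Xander is in Dublin.
After move 4: Dublin -> Prague. Xander is in Prague.
After move 5: Prague -> Dublin. Xander is in Dublin.
After move 6: Dublin -> Tokyo. Xander is in Tokyo.
After move 7: Tokyo -> Quito. Xander is in Quito.
After move 8: Quito -> Prague. Xander is in Prague.

Answer: Prague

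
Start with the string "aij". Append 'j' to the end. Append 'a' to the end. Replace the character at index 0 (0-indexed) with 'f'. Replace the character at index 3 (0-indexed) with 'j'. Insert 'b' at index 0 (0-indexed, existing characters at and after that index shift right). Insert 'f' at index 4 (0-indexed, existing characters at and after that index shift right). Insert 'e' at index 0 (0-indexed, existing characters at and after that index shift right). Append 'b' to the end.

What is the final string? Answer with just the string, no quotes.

Answer: ebfijfjab

Derivation:
Applying each edit step by step:
Start: "aij"
Op 1 (append 'j'): "aij" -> "aijj"
Op 2 (append 'a'): "aijj" -> "aijja"
Op 3 (replace idx 0: 'a' -> 'f'): "aijja" -> "fijja"
Op 4 (replace idx 3: 'j' -> 'j'): "fijja" -> "fijja"
Op 5 (insert 'b' at idx 0): "fijja" -> "bfijja"
Op 6 (insert 'f' at idx 4): "bfijja" -> "bfijfja"
Op 7 (insert 'e' at idx 0): "bfijfja" -> "ebfijfja"
Op 8 (append 'b'): "ebfijfja" -> "ebfijfjab"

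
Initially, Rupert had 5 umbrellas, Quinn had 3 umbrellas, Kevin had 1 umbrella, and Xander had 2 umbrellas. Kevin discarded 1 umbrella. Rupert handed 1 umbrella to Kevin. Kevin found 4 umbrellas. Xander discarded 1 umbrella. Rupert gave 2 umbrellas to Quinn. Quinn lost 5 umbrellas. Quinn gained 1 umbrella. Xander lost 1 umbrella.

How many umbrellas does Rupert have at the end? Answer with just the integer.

Tracking counts step by step:
Start: Rupert=5, Quinn=3, Kevin=1, Xander=2
Event 1 (Kevin -1): Kevin: 1 -> 0. State: Rupert=5, Quinn=3, Kevin=0, Xander=2
Event 2 (Rupert -> Kevin, 1): Rupert: 5 -> 4, Kevin: 0 -> 1. State: Rupert=4, Quinn=3, Kevin=1, Xander=2
Event 3 (Kevin +4): Kevin: 1 -> 5. State: Rupert=4, Quinn=3, Kevin=5, Xander=2
Event 4 (Xander -1): Xander: 2 -> 1. State: Rupert=4, Quinn=3, Kevin=5, Xander=1
Event 5 (Rupert -> Quinn, 2): Rupert: 4 -> 2, Quinn: 3 -> 5. State: Rupert=2, Quinn=5, Kevin=5, Xander=1
Event 6 (Quinn -5): Quinn: 5 -> 0. State: Rupert=2, Quinn=0, Kevin=5, Xander=1
Event 7 (Quinn +1): Quinn: 0 -> 1. State: Rupert=2, Quinn=1, Kevin=5, Xander=1
Event 8 (Xander -1): Xander: 1 -> 0. State: Rupert=2, Quinn=1, Kevin=5, Xander=0

Rupert's final count: 2

Answer: 2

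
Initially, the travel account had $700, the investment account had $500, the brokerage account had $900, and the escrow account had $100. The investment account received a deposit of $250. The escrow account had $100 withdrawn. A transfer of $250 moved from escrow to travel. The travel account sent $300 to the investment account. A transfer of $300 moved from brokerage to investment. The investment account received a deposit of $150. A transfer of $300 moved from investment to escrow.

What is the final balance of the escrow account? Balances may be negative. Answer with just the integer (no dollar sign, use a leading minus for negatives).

Answer: 50

Derivation:
Tracking account balances step by step:
Start: travel=700, investment=500, brokerage=900, escrow=100
Event 1 (deposit 250 to investment): investment: 500 + 250 = 750. Balances: travel=700, investment=750, brokerage=900, escrow=100
Event 2 (withdraw 100 from escrow): escrow: 100 - 100 = 0. Balances: travel=700, investment=750, brokerage=900, escrow=0
Event 3 (transfer 250 escrow -> travel): escrow: 0 - 250 = -250, travel: 700 + 250 = 950. Balances: travel=950, investment=750, brokerage=900, escrow=-250
Event 4 (transfer 300 travel -> investment): travel: 950 - 300 = 650, investment: 750 + 300 = 1050. Balances: travel=650, investment=1050, brokerage=900, escrow=-250
Event 5 (transfer 300 brokerage -> investment): brokerage: 900 - 300 = 600, investment: 1050 + 300 = 1350. Balances: travel=650, investment=1350, brokerage=600, escrow=-250
Event 6 (deposit 150 to investment): investment: 1350 + 150 = 1500. Balances: travel=650, investment=1500, brokerage=600, escrow=-250
Event 7 (transfer 300 investment -> escrow): investment: 1500 - 300 = 1200, escrow: -250 + 300 = 50. Balances: travel=650, investment=1200, brokerage=600, escrow=50

Final balance of escrow: 50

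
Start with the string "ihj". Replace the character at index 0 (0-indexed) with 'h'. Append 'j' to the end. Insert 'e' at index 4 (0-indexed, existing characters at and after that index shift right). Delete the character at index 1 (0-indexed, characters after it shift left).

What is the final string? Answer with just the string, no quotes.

Answer: hjje

Derivation:
Applying each edit step by step:
Start: "ihj"
Op 1 (replace idx 0: 'i' -> 'h'): "ihj" -> "hhj"
Op 2 (append 'j'): "hhj" -> "hhjj"
Op 3 (insert 'e' at idx 4): "hhjj" -> "hhjje"
Op 4 (delete idx 1 = 'h'): "hhjje" -> "hjje"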